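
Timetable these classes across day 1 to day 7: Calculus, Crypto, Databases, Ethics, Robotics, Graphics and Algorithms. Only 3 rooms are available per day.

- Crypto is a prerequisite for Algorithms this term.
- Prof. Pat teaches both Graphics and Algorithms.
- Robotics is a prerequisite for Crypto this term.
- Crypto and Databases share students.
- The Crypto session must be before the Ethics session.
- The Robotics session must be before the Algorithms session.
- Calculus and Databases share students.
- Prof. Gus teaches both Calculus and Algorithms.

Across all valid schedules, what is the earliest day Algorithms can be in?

Precedence pushes Algorithms to at least day 3.
Algorithms at day 3 is achievable: Calculus in day 1; Graphics in day 1; Ethics in day 3; Robotics in day 1; Algorithms in day 3; Databases in day 3; Crypto in day 2.

day 3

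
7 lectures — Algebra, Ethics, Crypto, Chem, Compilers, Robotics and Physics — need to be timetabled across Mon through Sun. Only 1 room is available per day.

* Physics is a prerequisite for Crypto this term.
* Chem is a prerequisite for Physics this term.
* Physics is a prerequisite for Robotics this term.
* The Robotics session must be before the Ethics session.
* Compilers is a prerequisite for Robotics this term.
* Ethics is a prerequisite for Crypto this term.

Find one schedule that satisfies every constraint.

Ethics=Fri, Physics=Tue, Compilers=Wed, Robotics=Thu, Crypto=Sat, Chem=Mon, Algebra=Sun

Checking: Chem(Mon) before Physics(Tue); Physics(Tue) before Crypto(Sat); Physics(Tue) before Robotics(Thu); Compilers(Wed) before Robotics(Thu); Ethics(Fri) before Crypto(Sat); Robotics(Thu) before Ethics(Fri); max 1 per day (cap 1).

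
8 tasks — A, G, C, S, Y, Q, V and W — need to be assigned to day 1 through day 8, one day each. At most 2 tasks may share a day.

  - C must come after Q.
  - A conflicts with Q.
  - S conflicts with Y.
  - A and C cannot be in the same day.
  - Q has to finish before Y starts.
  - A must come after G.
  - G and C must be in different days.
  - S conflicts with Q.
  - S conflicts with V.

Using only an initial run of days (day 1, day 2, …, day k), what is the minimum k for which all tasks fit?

The precedence chain requires at least 2 distinct days.
With at most 2 per day and 8 tasks, at least 4 days are needed.
4 works (last occupied day: day 4): for example A -> day 2; Q -> day 1; V -> day 4; C -> day 3; G -> day 1; S -> day 3; W -> day 4; Y -> day 2.

4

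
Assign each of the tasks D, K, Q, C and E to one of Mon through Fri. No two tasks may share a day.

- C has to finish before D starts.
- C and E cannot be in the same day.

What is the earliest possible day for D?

Precedence pushes D to at least Tue.
D at Tue is achievable: Q in Thu, E in Fri, K in Wed, D in Tue, C in Mon.

Tue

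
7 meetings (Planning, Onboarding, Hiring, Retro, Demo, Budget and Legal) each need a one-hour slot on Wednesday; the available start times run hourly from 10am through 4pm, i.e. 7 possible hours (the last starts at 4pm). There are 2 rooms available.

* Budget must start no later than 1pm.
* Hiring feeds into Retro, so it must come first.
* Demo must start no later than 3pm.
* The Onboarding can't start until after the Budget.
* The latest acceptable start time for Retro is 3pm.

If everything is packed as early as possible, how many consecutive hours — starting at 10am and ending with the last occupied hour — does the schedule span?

4 hours

The precedence chain requires at least 2 distinct hours.
With at most 2 per hour and 7 meetings, at least 4 hours are needed.
4 works (last occupied hour: 1pm): for example Onboarding -> 11am; Retro -> 11am; Planning -> 12pm; Demo -> 12pm; Budget -> 10am; Legal -> 1pm; Hiring -> 10am.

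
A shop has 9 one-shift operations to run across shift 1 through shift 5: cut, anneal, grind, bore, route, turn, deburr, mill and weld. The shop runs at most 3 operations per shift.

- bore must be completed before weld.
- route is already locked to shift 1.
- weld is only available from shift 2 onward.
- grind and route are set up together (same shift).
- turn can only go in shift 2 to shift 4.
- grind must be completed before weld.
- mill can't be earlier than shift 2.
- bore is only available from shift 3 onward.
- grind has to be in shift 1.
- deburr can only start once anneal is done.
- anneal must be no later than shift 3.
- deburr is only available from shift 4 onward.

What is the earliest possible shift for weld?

shift 4

Weld is available from shift 2; precedence pushes weld to at least shift 4.
weld at shift 4 is achievable: deburr -> shift 4; weld -> shift 4; turn -> shift 2; bore -> shift 3; cut -> shift 2; grind -> shift 1; mill -> shift 2; anneal -> shift 1; route -> shift 1.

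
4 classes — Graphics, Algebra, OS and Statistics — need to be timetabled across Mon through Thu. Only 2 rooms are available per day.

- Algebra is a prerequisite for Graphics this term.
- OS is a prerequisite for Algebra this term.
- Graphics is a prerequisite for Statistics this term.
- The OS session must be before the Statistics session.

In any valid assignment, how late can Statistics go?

Precedence pushes Statistics to at least Thu.
Statistics at Thu is achievable: Statistics=Thu; Algebra=Tue; OS=Mon; Graphics=Wed.

Thu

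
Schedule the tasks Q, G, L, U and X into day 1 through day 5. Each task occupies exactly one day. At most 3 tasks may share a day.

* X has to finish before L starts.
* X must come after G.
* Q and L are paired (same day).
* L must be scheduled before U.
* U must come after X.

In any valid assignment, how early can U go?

day 4

Precedence pushes U to at least day 4.
U at day 4 is achievable: L=day 3; U=day 4; Q=day 3; X=day 2; G=day 1.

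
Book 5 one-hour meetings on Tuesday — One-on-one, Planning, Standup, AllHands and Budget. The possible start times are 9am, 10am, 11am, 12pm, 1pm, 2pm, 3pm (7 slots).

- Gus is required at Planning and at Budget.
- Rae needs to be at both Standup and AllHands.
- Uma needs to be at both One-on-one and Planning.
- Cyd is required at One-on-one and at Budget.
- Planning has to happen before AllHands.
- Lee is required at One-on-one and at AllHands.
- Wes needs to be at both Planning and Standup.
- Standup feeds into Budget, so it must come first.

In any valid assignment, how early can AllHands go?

10am

Precedence pushes AllHands to at least 10am.
AllHands at 10am is achievable: Budget in 12pm, AllHands in 10am, Standup in 11am, One-on-one in 11am, Planning in 9am.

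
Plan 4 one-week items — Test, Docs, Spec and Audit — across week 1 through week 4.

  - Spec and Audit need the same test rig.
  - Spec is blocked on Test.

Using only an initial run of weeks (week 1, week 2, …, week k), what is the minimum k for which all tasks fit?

The precedence chain requires at least 2 distinct weeks.
2 works (last occupied week: week 2): for example Spec=week 2, Docs=week 1, Test=week 1, Audit=week 1.

2 weeks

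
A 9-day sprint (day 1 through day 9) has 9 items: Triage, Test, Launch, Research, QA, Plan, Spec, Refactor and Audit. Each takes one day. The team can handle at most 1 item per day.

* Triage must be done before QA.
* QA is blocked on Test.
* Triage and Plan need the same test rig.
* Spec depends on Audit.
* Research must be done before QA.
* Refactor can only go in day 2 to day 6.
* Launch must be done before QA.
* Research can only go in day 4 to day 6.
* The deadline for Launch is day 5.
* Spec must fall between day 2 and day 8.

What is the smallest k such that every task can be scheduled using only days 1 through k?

The precedence chain requires at least 2 distinct days.
With at most 1 per day and 9 tasks, at least 9 days are needed.
Propagating the time windows through the other constraints, QA can't land before day 5, so the schedule must run through at least day 5.
9 works (last occupied day: day 9): for example Audit in day 3, Launch in day 1, Refactor in day 2, Triage in day 6, QA in day 8, Spec in day 5, Test in day 7, Plan in day 9, Research in day 4.

9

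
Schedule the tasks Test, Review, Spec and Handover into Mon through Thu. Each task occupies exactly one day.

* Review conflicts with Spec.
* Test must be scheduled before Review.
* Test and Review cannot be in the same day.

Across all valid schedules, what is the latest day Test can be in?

Wed

Downstream work caps Test at Wed.
Test at Wed is achievable: Review=Thu; Handover=Mon; Spec=Mon; Test=Wed.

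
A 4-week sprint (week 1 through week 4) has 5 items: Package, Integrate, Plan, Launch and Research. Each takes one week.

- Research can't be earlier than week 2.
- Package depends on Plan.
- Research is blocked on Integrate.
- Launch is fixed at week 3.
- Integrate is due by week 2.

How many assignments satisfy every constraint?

Splitting on Package: it can be week 2 (5), week 3 (10), week 4 (15). Listing each branch's schedules as (Integrate, Plan, Launch, Research) by week number:
Package=week 2: (1,1,3,2) (1,1,3,3) (1,1,3,4) (2,1,3,3) (2,1,3,4) — 5.
Package=week 3: (1,1,3,2) (1,1,3,3) (1,1,3,4) (1,2,3,2) (1,2,3,3) (1,2,3,4) (2,1,3,3) (2,1,3,4) (2,2,3,3) (2,2,3,4) — 10.
Package=week 4: (1,1,3,2) (1,1,3,3) (1,1,3,4) (1,2,3,2) (1,2,3,3) (1,2,3,4) (1,3,3,2) (1,3,3,3) (1,3,3,4) (2,1,3,3) (2,1,3,4) (2,2,3,3) (2,2,3,4) (2,3,3,3) (2,3,3,4) — 15.
Summing: 5 + 10 + 15 = 30.

30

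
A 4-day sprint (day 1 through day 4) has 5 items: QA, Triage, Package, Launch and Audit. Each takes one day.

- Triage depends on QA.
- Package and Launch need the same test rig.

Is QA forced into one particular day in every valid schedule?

No

QA can be day 1 (e.g. Audit -> day 1; Package -> day 1; QA -> day 1; Launch -> day 2; Triage -> day 2) or day 2 (e.g. Launch in day 2, Package in day 1, Triage in day 3, QA in day 2, Audit in day 1).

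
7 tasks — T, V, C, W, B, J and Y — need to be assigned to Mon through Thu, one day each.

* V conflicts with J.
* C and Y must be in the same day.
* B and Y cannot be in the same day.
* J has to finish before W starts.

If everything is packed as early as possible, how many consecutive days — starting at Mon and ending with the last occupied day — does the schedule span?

2

The precedence chain requires at least 2 distinct days.
2 works (last occupied day: Tue): for example Y=Mon, W=Tue, B=Tue, C=Mon, J=Mon, T=Mon, V=Tue.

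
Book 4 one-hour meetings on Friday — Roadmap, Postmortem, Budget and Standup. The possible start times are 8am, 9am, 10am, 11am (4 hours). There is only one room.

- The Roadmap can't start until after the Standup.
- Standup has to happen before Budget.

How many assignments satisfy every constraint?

8

Splitting on Roadmap: it can be 9am (2), 10am (3), 11am (3). Listing each branch's schedules as (Postmortem, Budget, Standup):
Roadmap=9am: (10am,11am,8am) (11am,10am,8am) — 2.
Roadmap=10am: (8am,11am,9am) (9am,11am,8am) (11am,9am,8am) — 3.
Roadmap=11am: (8am,10am,9am) (9am,10am,8am) (10am,9am,8am) — 3.
Summing: 2 + 3 + 3 = 8.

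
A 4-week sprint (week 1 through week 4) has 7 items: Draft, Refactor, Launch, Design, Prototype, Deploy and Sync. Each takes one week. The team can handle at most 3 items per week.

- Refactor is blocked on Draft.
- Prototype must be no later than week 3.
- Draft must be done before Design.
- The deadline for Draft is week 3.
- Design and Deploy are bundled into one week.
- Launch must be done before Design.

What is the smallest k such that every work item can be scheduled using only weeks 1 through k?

The precedence chain requires at least 2 distinct weeks.
With at most 3 per week and 7 work items, at least 3 weeks are needed.
3 works (last occupied week: week 3): for example Prototype=week 1, Sync=week 3, Refactor=week 2, Draft=week 1, Deploy=week 2, Design=week 2, Launch=week 1.

3 weeks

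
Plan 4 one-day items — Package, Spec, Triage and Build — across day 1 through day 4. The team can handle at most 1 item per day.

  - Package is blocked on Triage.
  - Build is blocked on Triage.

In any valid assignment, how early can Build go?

Precedence pushes Build to at least day 2.
Build at day 2 is achievable: Spec -> day 4; Package -> day 3; Triage -> day 1; Build -> day 2.

day 2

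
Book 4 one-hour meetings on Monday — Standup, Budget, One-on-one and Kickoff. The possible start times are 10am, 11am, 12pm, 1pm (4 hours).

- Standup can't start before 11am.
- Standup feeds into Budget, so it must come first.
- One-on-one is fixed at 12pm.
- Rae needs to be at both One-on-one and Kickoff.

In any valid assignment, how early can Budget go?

12pm

Precedence pushes Budget to at least 12pm.
Budget at 12pm is achievable: One-on-one -> 12pm; Budget -> 12pm; Kickoff -> 10am; Standup -> 11am.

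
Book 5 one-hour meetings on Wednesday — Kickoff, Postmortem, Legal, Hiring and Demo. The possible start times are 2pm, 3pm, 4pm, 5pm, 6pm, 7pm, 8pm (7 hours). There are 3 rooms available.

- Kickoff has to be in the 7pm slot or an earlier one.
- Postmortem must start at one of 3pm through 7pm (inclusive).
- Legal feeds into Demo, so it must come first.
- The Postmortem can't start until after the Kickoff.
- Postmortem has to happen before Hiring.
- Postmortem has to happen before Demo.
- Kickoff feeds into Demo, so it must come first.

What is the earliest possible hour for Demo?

Precedence pushes Demo to at least 4pm.
Demo at 4pm is achievable: Legal=2pm; Hiring=4pm; Kickoff=2pm; Postmortem=3pm; Demo=4pm.

4pm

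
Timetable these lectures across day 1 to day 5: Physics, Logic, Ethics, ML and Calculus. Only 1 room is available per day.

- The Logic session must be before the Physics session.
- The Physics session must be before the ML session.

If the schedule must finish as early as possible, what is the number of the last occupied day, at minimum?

The precedence chain requires at least 3 distinct days.
With at most 1 per day and 5 lectures, at least 5 days are needed.
5 works (last occupied day: day 5): for example Logic=day 1, Ethics=day 4, Calculus=day 5, ML=day 3, Physics=day 2.

5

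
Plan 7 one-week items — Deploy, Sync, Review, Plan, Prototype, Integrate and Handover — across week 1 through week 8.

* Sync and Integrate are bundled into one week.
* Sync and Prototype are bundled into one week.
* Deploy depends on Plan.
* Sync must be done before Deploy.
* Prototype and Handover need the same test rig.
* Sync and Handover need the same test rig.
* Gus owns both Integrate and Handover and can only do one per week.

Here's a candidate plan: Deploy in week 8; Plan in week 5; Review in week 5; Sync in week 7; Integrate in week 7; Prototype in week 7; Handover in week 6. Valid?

Yes

Sync must be done before Deploy — holds.
Deploy depends on Plan — holds.
Prototype and Handover need the same test rig — holds.
Sync and Prototype are bundled into one week — holds.
Sync and Handover need the same test rig — holds.
Gus owns both Integrate and Handover and can only do one per week — holds.
Sync and Integrate are bundled into one week — holds.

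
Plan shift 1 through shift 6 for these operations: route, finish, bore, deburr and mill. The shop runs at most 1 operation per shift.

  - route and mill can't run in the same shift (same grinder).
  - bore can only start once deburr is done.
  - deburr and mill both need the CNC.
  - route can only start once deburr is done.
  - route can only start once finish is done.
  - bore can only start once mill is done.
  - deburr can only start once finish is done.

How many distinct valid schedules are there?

Splitting on route: it can be shift 3 (3), shift 4 (9), shift 5 (15), shift 6 (15). Listing each branch's schedules as (finish, bore, deburr, mill) by shift number:
route=shift 3: (1,5,2,4) (1,6,2,4) (1,6,2,5) — 3.
route=shift 4: (1,5,2,3) (1,5,3,2) (1,6,2,3) (1,6,2,5) (1,6,3,2) (1,6,3,5) (2,5,3,1) (2,6,3,1) (2,6,3,5) — 9.
route=shift 5: (1,4,2,3) (1,4,3,2) (1,6,2,3) (1,6,2,4) (1,6,3,2) (1,6,3,4) (1,6,4,2) (1,6,4,3) (2,4,3,1) (2,6,3,1) (2,6,3,4) (2,6,4,1) (2,6,4,3) (3,6,4,1) (3,6,4,2) — 15.
route=shift 6: (1,4,2,3) (1,4,3,2) (1,5,2,3) (1,5,2,4) (1,5,3,2) (1,5,3,4) (1,5,4,2) (1,5,4,3) (2,4,3,1) (2,5,3,1) (2,5,3,4) (2,5,4,1) (2,5,4,3) (3,5,4,1) (3,5,4,2) — 15.
Summing: 3 + 9 + 15 + 15 = 42.

42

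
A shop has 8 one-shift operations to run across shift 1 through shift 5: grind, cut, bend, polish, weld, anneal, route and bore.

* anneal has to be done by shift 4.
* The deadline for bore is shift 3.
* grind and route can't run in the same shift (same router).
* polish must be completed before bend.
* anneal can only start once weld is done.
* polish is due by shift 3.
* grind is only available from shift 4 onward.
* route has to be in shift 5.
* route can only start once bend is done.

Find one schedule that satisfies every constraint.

bend in shift 2, cut in shift 1, route in shift 5, bore in shift 1, anneal in shift 2, weld in shift 1, grind in shift 4, polish in shift 1

Checking: bend(shift 2) before route(shift 5); weld(shift 1) before anneal(shift 2); polish(shift 1) before bend(shift 2); grind(shift 4) != route(shift 5); bore=shift 1 in [shift 1,shift 3]; grind=shift 4 in [shift 4,shift 5]; anneal=shift 2 in [shift 1,shift 4]; route=shift 5 in [shift 5,shift 5]; polish=shift 1 in [shift 1,shift 3].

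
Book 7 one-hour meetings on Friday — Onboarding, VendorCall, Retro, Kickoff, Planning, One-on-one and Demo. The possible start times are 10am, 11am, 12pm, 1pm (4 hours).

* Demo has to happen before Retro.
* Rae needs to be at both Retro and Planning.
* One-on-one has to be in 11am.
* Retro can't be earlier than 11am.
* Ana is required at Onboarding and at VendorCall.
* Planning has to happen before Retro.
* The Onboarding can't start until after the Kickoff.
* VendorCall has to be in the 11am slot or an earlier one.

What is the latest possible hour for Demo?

12pm

Downstream work caps Demo at 12pm.
Demo at 12pm is achievable: Retro -> 1pm, Onboarding -> 11am, Planning -> 10am, Kickoff -> 10am, VendorCall -> 10am, Demo -> 12pm, One-on-one -> 11am.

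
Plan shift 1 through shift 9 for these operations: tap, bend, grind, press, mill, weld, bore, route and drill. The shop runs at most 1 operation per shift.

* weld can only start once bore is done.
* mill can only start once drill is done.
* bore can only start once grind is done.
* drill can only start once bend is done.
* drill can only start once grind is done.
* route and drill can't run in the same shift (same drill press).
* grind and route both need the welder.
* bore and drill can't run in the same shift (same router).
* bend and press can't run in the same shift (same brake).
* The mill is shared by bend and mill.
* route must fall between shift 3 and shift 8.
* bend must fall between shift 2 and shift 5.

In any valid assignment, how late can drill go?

Precedence pushes drill to at least shift 3; downstream work caps drill at shift 8.
drill at shift 8 is achievable: tap in shift 6, press in shift 7, grind in shift 1, weld in shift 5, drill in shift 8, mill in shift 9, bore in shift 4, bend in shift 2, route in shift 3.

shift 8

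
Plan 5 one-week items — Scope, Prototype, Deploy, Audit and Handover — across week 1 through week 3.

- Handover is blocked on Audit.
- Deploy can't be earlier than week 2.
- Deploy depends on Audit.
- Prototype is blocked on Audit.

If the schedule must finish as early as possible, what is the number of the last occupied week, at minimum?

The precedence chain requires at least 2 distinct weeks.
2 works (last occupied week: week 2): for example Deploy -> week 2; Audit -> week 1; Handover -> week 2; Scope -> week 1; Prototype -> week 2.

2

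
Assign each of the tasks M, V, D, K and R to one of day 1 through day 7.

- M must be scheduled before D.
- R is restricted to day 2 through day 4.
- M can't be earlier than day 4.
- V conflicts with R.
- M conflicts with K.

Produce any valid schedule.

D=day 5; K=day 1; M=day 4; R=day 2; V=day 1

Checking: M(day 4) before D(day 5); M(day 4) != K(day 1); V(day 1) != R(day 2); M=day 4 in [day 4,day 7]; R=day 2 in [day 2,day 4].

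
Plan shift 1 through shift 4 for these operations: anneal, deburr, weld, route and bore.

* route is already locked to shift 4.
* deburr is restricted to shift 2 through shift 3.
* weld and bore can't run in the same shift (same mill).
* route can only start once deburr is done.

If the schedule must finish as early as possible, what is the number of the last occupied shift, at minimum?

4

The precedence chain requires at least 2 distinct shifts.
route can't be placed before shift 4, so the schedule must run through at least shift 4.
4 works (last occupied shift: shift 4): for example bore=shift 2; weld=shift 1; anneal=shift 1; deburr=shift 2; route=shift 4.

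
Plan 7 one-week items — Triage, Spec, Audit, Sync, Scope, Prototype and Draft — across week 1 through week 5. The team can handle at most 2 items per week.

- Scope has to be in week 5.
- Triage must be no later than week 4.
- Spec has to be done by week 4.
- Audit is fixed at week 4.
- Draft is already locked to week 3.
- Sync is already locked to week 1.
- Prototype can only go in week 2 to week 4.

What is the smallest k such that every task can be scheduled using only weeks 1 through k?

With at most 2 per week and 7 tasks, at least 4 weeks are needed.
Scope can't be placed before week 5, so the schedule must run through at least week 5.
5 works (last occupied week: week 5): for example Audit -> week 4; Sync -> week 1; Prototype -> week 2; Draft -> week 3; Spec -> week 2; Scope -> week 5; Triage -> week 1.

5 weeks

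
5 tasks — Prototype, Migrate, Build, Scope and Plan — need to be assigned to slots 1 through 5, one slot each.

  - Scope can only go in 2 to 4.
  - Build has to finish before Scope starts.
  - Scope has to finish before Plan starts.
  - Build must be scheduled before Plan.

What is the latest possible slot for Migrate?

5

Migrate at 5 is achievable: Scope in 2, Migrate in 5, Plan in 3, Build in 1, Prototype in 1.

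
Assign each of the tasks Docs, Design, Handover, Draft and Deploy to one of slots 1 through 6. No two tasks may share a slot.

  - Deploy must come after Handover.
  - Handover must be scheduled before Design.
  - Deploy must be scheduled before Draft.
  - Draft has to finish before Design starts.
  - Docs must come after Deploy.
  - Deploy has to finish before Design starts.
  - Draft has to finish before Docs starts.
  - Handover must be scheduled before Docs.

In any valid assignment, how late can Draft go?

4

Precedence pushes Draft to at least 3; downstream work caps Draft at 5.
Draft at 4 is achievable: Deploy -> 2; Draft -> 4; Docs -> 5; Design -> 6; Handover -> 1.
Nothing later works — the capacity limit rule out every slot after 4.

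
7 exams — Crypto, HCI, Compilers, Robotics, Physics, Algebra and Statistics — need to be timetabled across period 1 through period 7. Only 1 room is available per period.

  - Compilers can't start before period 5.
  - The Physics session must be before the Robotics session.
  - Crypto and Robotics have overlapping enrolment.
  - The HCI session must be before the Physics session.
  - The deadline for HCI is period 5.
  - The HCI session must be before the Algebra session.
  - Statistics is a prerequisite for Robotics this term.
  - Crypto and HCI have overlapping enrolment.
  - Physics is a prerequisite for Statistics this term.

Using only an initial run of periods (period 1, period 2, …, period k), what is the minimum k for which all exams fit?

7 periods

The precedence chain requires at least 4 distinct periods.
With at most 1 per period and 7 exams, at least 7 periods are needed.
Compilers can't be placed before period 5, so the schedule must run through at least period 5.
7 works (last occupied period: period 7): for example Compilers=period 5, HCI=period 1, Crypto=period 7, Algebra=period 6, Statistics=period 3, Physics=period 2, Robotics=period 4.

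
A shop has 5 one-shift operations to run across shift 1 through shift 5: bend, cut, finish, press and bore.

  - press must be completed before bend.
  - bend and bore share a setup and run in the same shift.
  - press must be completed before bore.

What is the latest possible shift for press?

shift 4

Downstream work caps press at shift 4.
press at shift 4 is achievable: cut in shift 1; bore in shift 5; bend in shift 5; finish in shift 1; press in shift 4.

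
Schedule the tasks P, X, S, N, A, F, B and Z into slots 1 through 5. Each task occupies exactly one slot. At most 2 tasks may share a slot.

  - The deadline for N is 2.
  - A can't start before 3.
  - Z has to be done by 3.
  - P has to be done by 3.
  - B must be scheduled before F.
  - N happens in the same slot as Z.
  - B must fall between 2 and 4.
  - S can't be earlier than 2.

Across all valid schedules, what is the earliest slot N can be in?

N's own window allows nothing later than 2.
N at 1 is achievable: Z in 1; A in 3; P in 2; X in 4; B in 2; F in 4; S in 3; N in 1.

1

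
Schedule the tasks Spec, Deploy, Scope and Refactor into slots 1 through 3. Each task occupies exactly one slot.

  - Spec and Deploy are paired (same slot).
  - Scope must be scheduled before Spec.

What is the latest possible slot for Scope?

Downstream work caps Scope at 2.
Scope at 2 is achievable: Deploy in 3; Scope in 2; Refactor in 1; Spec in 3.

2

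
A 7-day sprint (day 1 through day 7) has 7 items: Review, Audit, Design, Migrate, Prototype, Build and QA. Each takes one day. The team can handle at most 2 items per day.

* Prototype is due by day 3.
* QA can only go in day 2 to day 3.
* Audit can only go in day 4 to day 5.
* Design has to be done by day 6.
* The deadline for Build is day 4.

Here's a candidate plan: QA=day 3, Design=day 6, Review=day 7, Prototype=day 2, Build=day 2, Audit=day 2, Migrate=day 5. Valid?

The deadline for Build is day 4 — holds.
QA can only go in day 2 to day 3 — holds.
Prototype is due by day 3 — holds.
Design has to be done by day 6 — holds.
Audit can only go in day 4 to day 5 — violated.
The team can handle at most 2 items per day — violated.

Invalid. Audit can only go in day 4 to day 5.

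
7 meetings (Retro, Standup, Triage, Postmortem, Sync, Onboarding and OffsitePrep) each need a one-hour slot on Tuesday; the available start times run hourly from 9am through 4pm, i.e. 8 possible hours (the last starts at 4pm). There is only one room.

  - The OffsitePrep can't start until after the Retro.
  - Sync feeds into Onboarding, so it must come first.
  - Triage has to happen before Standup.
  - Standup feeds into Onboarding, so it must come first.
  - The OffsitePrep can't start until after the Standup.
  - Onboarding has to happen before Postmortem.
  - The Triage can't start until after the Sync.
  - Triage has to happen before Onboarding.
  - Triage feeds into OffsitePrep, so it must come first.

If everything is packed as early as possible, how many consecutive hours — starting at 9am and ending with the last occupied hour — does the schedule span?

7

The precedence chain requires at least 5 distinct hours.
With at most 1 per hour and 7 meetings, at least 7 hours are needed.
7 works (last occupied hour: 3pm): for example Sync -> 9am; OffsitePrep -> 2pm; Triage -> 10am; Postmortem -> 3pm; Retro -> 1pm; Onboarding -> 12pm; Standup -> 11am.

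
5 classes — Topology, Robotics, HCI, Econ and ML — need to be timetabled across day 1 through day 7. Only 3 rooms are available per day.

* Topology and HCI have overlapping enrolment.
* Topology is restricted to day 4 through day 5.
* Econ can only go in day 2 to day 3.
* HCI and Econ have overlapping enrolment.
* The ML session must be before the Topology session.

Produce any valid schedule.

Robotics in day 1, ML in day 1, Econ in day 2, HCI in day 1, Topology in day 4

Checking: ML(day 1) before Topology(day 4); Topology(day 4) != HCI(day 1); HCI(day 1) != Econ(day 2); Topology=day 4 in [day 4,day 5]; Econ=day 2 in [day 2,day 3]; max 3 per day (cap 3).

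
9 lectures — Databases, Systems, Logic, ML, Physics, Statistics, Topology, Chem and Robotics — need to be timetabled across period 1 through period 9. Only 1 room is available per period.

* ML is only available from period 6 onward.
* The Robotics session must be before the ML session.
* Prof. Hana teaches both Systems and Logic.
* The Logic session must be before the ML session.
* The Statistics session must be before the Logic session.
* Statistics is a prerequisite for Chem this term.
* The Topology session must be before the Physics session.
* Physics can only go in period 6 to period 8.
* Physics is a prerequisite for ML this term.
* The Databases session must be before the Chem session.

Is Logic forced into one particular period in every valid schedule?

Logic can be period 2 (e.g. ML=period 7; Chem=period 8; Databases=period 3; Logic=period 2; Statistics=period 1; Physics=period 6; Robotics=period 5; Systems=period 9; Topology=period 4) or period 3 (e.g. Statistics in period 1, Databases in period 2, Topology in period 4, Systems in period 9, Physics in period 6, Logic in period 3, Robotics in period 5, Chem in period 8, ML in period 7).

No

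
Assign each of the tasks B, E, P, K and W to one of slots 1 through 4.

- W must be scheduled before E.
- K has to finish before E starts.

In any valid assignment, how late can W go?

Downstream work caps W at 3.
W at 3 is achievable: P in 1, E in 4, W in 3, B in 1, K in 1.

3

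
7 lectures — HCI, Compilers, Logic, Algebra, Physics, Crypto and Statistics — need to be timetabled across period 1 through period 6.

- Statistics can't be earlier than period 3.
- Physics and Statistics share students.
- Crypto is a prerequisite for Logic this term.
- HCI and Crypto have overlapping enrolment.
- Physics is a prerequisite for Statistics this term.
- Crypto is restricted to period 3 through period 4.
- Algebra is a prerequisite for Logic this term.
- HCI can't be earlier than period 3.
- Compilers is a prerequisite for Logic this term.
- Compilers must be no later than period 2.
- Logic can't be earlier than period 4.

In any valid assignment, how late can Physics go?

Downstream work caps Physics at period 5.
Physics at period 5 is achievable: Algebra -> period 1; Compilers -> period 1; Physics -> period 5; Crypto -> period 3; Statistics -> period 6; Logic -> period 4; HCI -> period 4.

period 5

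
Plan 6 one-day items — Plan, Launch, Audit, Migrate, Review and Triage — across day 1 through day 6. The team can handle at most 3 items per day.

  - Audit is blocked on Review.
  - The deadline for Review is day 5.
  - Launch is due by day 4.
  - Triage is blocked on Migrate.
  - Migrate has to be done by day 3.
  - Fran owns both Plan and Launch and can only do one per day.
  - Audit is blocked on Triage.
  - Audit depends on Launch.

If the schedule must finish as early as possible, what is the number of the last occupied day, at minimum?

The precedence chain requires at least 3 distinct days.
With at most 3 per day and 6 tasks, at least 2 days are needed.
3 works (last occupied day: day 3): for example Launch -> day 1, Triage -> day 2, Migrate -> day 1, Audit -> day 3, Review -> day 1, Plan -> day 2.

3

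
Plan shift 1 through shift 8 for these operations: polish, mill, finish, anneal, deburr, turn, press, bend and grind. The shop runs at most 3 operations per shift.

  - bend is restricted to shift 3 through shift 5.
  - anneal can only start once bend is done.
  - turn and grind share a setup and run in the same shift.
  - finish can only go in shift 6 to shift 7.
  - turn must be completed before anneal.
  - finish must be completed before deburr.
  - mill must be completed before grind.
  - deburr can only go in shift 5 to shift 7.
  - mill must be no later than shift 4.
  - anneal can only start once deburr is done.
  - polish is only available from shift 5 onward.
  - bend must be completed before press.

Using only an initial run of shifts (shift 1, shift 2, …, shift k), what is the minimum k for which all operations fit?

The precedence chain requires at least 3 distinct shifts.
With at most 3 per shift and 9 operations, at least 3 shifts are needed.
Propagating the time windows through the other constraints, anneal can't land before shift 8, so the schedule must run through at least shift 8.
8 works (last occupied shift: shift 8): for example polish -> shift 5, press -> shift 4, mill -> shift 1, anneal -> shift 8, deburr -> shift 7, grind -> shift 2, turn -> shift 2, finish -> shift 6, bend -> shift 3.

8 shifts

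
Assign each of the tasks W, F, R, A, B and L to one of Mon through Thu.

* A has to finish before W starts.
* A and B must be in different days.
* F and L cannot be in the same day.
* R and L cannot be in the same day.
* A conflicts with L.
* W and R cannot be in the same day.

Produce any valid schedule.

F -> Mon; B -> Tue; L -> Tue; A -> Mon; R -> Mon; W -> Tue

Checking: A(Mon) before W(Tue); W(Tue) != R(Mon); A(Mon) != L(Tue); R(Mon) != L(Tue); F(Mon) != L(Tue); A(Mon) != B(Tue).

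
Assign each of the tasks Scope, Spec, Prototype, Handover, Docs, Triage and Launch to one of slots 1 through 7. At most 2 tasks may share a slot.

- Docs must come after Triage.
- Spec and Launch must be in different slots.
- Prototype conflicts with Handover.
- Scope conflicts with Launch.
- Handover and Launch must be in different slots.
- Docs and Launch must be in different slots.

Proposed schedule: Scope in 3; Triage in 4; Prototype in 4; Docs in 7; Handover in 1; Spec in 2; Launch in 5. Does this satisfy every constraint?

Handover and Launch must be in different slots — holds.
Docs and Launch must be in different slots — holds.
Prototype conflicts with Handover — holds.
Scope conflicts with Launch — holds.
At most 2 tasks may share a slot — holds.
Spec and Launch must be in different slots — holds.
Docs must come after Triage — holds.

Yes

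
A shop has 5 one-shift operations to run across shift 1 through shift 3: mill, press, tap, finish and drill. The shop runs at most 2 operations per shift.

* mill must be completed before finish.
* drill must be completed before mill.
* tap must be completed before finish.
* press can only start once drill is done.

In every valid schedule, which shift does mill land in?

shift 2

Precedence pushes mill to at least shift 2; downstream work caps mill at shift 2.
So mill is pinned to shift 2.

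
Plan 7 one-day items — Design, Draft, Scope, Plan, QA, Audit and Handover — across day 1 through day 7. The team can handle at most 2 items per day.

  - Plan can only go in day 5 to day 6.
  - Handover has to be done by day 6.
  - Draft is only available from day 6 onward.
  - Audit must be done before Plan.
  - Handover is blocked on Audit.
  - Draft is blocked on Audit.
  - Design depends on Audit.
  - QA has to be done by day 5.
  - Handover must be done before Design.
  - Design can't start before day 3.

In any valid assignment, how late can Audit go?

Downstream work caps Audit at day 5.
Audit at day 5 is achievable: Audit -> day 5, Scope -> day 1, Draft -> day 7, Design -> day 7, Handover -> day 6, Plan -> day 6, QA -> day 1.

day 5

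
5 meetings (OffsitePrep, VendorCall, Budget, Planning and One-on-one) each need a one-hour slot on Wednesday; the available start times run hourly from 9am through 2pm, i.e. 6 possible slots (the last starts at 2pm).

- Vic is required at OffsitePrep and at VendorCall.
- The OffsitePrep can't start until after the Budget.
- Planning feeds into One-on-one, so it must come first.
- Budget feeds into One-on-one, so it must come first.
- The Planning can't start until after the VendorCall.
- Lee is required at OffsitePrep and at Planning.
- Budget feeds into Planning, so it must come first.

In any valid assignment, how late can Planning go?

1pm

Precedence pushes Planning to at least 10am; downstream work caps Planning at 1pm.
Planning at 1pm is achievable: Planning -> 1pm, OffsitePrep -> 10am, VendorCall -> 9am, Budget -> 9am, One-on-one -> 2pm.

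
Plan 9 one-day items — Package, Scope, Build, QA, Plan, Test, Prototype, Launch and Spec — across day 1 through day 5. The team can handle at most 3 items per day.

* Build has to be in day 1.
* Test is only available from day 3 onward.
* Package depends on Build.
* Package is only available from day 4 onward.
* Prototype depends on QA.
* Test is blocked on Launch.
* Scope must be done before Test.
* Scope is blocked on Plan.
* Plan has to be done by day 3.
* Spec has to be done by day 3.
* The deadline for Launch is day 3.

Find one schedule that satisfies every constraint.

Spec in day 2, QA in day 2, Scope in day 2, Package in day 4, Build in day 1, Launch in day 1, Test in day 3, Prototype in day 3, Plan in day 1

Checking: Launch(day 1) before Test(day 3); Plan(day 1) before Scope(day 2); QA(day 2) before Prototype(day 3); Scope(day 2) before Test(day 3); Build(day 1) before Package(day 4); Spec=day 2 in [day 1,day 3]; Build=day 1 in [day 1,day 1]; Package=day 4 in [day 4,day 5]; Test=day 3 in [day 3,day 5]; Launch=day 1 in [day 1,day 3]; Plan=day 1 in [day 1,day 3]; max 3 per day (cap 3).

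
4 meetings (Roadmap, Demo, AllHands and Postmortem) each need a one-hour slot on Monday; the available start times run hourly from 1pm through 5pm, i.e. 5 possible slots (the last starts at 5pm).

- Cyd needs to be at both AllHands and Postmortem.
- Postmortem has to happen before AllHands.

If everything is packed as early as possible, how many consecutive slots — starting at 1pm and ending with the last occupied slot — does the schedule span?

2

The precedence chain requires at least 2 distinct slots.
2 works (last occupied slot: 2pm): for example Postmortem=1pm; AllHands=2pm; Roadmap=1pm; Demo=1pm.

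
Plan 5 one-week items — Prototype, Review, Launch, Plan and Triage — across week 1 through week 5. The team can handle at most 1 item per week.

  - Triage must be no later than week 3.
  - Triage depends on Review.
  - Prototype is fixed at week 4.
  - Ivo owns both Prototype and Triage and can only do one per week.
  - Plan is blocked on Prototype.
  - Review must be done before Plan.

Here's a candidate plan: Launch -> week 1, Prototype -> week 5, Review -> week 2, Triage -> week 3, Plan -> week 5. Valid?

Invalid. Prototype is fixed at week 4.

Triage must be no later than week 3 — holds.
The team can handle at most 1 item per week — violated.
Review must be done before Plan — holds.
Plan is blocked on Prototype — violated.
Ivo owns both Prototype and Triage and can only do one per week — holds.
Prototype is fixed at week 4 — violated.
Triage depends on Review — holds.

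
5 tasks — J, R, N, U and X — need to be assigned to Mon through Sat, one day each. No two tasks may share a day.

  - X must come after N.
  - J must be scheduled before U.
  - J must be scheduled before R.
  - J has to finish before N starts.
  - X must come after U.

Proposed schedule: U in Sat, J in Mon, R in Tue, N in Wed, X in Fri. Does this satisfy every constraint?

No. X must come after U is not satisfied.

X must come after U — violated.
No two tasks may share a day — holds.
J must be scheduled before R — holds.
J must be scheduled before U — holds.
J has to finish before N starts — holds.
X must come after N — holds.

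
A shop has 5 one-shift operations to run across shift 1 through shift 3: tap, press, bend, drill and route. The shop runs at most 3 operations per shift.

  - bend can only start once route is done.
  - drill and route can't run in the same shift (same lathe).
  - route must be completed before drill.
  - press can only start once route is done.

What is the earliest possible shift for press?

shift 2

Precedence pushes press to at least shift 2.
press at shift 2 is achievable: drill=shift 2, tap=shift 1, press=shift 2, bend=shift 2, route=shift 1.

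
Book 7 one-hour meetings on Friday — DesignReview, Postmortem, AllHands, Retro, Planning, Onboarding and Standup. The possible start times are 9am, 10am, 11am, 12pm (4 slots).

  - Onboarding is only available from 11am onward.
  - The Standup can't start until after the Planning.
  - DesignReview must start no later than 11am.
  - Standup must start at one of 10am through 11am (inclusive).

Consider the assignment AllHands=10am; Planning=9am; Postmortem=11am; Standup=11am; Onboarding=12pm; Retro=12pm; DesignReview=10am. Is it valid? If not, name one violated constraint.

The Standup can't start until after the Planning — holds.
Standup must start at one of 10am through 11am (inclusive) — holds.
DesignReview must start no later than 11am — holds.
Onboarding is only available from 11am onward — holds.

Valid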